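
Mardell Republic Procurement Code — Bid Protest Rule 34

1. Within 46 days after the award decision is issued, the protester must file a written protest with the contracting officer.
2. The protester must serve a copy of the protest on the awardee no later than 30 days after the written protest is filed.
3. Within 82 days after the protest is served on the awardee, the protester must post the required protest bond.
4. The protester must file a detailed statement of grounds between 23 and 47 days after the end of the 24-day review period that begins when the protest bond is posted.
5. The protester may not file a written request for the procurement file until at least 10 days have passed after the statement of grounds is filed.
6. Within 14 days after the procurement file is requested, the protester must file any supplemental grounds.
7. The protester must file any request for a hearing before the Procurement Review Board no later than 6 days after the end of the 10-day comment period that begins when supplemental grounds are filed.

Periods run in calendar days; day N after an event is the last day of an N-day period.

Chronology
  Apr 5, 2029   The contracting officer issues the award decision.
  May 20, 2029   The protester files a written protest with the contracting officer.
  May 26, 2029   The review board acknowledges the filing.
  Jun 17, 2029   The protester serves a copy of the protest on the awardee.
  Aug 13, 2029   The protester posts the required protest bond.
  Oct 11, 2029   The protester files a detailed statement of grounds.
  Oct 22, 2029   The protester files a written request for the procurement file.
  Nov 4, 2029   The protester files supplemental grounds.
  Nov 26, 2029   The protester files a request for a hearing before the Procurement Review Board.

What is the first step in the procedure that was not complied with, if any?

Step 1 — counting 46 days from Apr 5, 2029 (when the award decision is issued) gives a deadline of May 21, 2029; completed May 20, 2029, before the deadline.
Step 2 — counting 30 days from May 20, 2029 (when the written protest is filed) gives a deadline of Jun 19, 2029; Jun 17, 2029 is within that limit.
Step 3 — counting 82 days from Jun 17, 2029 (when the protest is served on the awardee) gives a deadline of Sep 7, 2029; completed Aug 13, 2029, before the deadline.
Step 4 — 23 and 47 days from Sep 6, 2029 (end of the 24-day review period, which began when the protest bond is posted on Aug 13, 2029) are Sep 29, 2029 and Oct 23, 2029 respectively; done Oct 11, 2029, which is between those dates.
Step 5 — must wait 10 days from Oct 11, 2029 (when the statement of grounds is filed), so not before Oct 21, 2029; done Oct 22, 2029, after the minimum wait.
Step 6 — counting 14 days from Oct 22, 2029 (when the procurement file is requested) gives a deadline of Nov 5, 2029; completed Nov 4, 2029, before the deadline.
Step 7 — counting 6 days from Nov 14, 2029 (end of the 10-day comment period, which began when supplemental grounds are filed on Nov 4, 2029) gives a deadline of Nov 20, 2029; Nov 26, 2029 misses that deadline by 6 days.
Later steps need not be reached.

Step 7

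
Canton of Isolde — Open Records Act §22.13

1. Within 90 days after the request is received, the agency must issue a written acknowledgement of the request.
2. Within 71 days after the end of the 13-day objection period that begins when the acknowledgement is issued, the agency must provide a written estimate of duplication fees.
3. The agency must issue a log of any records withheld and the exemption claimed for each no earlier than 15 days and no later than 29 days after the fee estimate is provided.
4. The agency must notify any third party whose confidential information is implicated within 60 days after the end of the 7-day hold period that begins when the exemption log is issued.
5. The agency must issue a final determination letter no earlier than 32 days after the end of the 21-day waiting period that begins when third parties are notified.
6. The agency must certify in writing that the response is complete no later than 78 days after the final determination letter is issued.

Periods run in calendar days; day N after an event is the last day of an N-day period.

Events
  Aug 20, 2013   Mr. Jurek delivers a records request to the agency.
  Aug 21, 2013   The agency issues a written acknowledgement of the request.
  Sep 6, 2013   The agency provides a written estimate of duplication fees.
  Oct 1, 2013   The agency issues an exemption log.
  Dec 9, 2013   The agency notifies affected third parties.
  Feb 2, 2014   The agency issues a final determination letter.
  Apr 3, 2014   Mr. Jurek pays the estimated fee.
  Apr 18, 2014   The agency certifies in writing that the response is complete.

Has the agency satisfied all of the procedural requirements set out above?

Step 1 — counting 90 days from Aug 20, 2013 (when the request is received) gives a deadline of Nov 18, 2013; completed Aug 21, 2013, before the deadline.
Step 2 — counting 71 days from Sep 3, 2013 (end of the 13-day objection period, which began when the acknowledgement is issued on Aug 21, 2013) gives a deadline of Nov 13, 2013; completed Sep 6, 2013, before the deadline.
Step 3 — 15 and 29 days from Sep 6, 2013 (when the fee estimate is provided) are Sep 21, 2013 and Oct 5, 2013 respectively; Oct 1, 2013 falls inside that range.
Step 4 — counting 60 days from Oct 8, 2013 (end of the 7-day hold period, which began when the exemption log is issued on Oct 1, 2013) gives a deadline of Dec 7, 2013; not done until Dec 9, 2013, 2 days after the deadline.
Later steps need not be reached.

No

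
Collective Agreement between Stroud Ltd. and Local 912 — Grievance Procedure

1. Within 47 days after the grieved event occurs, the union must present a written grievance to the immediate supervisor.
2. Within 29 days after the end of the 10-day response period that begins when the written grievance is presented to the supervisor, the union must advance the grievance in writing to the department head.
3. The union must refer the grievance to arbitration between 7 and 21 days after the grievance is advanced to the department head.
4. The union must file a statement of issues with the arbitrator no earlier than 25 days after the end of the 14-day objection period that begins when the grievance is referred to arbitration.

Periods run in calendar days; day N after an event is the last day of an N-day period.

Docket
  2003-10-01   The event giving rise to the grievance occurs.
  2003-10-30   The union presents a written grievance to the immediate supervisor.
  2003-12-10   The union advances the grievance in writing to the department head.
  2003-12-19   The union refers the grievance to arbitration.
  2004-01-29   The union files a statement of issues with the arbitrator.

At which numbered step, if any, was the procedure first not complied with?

(1) due by 2003-10-01 + 47 days = 2003-11-17; 2003-10-30 is within that limit.
(2) due by 2003-11-09 + 29 days = 2003-12-08; done 2003-12-10 — 2 days late.

Step 2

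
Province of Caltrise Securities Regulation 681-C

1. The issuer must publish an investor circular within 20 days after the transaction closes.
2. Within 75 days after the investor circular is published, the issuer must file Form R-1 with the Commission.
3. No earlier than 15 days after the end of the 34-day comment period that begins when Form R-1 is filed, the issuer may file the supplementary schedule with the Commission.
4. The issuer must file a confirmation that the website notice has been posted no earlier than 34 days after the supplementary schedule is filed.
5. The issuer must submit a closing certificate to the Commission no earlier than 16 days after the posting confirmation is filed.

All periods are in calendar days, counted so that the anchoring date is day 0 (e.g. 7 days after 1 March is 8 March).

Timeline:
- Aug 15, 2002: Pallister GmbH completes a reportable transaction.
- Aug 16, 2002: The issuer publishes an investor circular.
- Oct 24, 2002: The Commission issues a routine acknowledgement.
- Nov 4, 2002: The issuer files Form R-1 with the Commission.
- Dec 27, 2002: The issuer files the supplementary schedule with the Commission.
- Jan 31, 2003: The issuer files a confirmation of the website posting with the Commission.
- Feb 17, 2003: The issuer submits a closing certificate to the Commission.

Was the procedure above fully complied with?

No

Step 1 — counting 20 days from Aug 15, 2002 (when the transaction closes) gives a deadline of Sep 4, 2002; Aug 16, 2002 is within that limit.
Step 2 — counting 75 days from Aug 16, 2002 (when the investor circular is published) gives a deadline of Oct 30, 2002; not done until Nov 4, 2002, 5 days after the deadline.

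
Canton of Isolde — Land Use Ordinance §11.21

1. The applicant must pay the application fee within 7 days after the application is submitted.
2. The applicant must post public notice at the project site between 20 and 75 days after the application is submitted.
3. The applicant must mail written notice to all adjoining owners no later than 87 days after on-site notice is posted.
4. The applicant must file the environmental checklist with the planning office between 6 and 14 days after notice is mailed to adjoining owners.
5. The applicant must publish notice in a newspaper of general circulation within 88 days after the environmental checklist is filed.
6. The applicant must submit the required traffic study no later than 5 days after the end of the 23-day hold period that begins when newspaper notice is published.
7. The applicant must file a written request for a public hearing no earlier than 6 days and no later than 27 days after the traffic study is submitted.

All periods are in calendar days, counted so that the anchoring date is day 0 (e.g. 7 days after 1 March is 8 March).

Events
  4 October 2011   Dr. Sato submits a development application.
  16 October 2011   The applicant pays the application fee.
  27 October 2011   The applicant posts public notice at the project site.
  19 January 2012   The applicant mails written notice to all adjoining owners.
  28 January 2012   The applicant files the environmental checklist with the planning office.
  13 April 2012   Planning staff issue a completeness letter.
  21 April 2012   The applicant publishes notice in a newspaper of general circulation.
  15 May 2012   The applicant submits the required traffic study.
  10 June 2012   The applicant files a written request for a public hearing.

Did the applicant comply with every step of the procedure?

Step 1 — counting 7 days from 4 October 2011 (when the application is submitted) gives a deadline of 11 October 2011; 16 October 2011 misses that deadline by 5 days.

No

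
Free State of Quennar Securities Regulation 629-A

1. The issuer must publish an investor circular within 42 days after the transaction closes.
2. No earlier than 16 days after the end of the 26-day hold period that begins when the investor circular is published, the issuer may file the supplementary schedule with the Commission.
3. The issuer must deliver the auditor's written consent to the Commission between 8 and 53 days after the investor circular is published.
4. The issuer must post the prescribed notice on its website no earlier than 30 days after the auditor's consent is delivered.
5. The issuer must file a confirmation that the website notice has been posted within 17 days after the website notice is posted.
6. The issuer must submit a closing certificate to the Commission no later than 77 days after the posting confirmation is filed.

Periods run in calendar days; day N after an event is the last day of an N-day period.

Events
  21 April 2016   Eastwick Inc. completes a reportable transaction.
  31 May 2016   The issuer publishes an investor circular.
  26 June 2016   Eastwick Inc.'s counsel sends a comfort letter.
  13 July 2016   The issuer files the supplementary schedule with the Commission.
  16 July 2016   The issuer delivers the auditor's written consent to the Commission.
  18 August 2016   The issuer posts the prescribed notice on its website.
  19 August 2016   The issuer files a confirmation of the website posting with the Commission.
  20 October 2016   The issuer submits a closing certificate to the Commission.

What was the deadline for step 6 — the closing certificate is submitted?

4 November 2016

Step 6 runs from 19 August 2016, when the posting confirmation is filed. 77 days after 19 August 2016 is 4 November 2016.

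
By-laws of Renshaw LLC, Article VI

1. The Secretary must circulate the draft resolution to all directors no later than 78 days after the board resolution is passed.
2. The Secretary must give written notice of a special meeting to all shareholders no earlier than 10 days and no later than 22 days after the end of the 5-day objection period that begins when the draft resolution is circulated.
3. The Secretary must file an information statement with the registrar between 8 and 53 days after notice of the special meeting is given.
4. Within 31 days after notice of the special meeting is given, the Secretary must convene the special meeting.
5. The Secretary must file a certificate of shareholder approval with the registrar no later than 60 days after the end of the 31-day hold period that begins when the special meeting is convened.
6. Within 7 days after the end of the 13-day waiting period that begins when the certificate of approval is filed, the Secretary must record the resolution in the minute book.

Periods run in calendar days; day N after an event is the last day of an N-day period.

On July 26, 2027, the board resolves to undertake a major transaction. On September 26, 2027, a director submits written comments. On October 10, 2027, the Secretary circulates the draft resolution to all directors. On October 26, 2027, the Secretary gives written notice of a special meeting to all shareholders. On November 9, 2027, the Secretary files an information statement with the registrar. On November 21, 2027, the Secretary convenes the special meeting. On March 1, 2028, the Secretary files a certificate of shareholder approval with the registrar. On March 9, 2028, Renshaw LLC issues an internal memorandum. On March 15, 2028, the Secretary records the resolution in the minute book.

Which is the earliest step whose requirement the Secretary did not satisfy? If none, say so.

Step 1: 78 days after July 26, 2027 (when the board resolution is passed) is October 12, 2027; done October 10, 2027 — timely.
Step 2: the window is 10–22 days after October 15, 2027 (end of the 5-day objection period, which began when the draft resolution is circulated on October 10, 2027), so October 25, 2027 through November 6, 2027; done October 26, 2027 — within the window.
Step 3: the window is 8–53 days after October 26, 2027 (when notice of the special meeting is given), so November 3, 2027 through December 18, 2027; done November 9, 2027 — within the window.
Step 4: 31 days after October 26, 2027 (when notice of the special meeting is given) is November 26, 2027; done November 21, 2027 — timely.
Step 5: 60 days after December 22, 2027 (end of the 31-day hold period, which began when the special meeting is convened on November 21, 2027) is February 20, 2028; done March 1, 2028 — 10 days late.

Step 5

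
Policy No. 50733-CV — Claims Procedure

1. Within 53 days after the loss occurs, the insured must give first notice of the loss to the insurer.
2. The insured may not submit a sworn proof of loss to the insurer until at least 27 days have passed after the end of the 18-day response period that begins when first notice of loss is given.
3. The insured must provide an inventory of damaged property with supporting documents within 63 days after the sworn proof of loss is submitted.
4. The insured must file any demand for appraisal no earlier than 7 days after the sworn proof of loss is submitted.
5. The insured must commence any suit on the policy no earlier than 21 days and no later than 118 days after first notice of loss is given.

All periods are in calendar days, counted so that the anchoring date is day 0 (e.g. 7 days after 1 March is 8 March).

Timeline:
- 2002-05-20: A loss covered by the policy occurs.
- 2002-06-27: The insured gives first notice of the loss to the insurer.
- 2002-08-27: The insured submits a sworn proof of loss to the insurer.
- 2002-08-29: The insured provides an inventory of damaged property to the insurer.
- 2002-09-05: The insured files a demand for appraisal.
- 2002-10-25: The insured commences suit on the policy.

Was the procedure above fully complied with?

No

Step 1 — counting 53 days from 2002-05-20 (when the loss occurs) gives a deadline of 2002-07-12; done 2002-06-27 — timely.
Step 2 — must wait 27 days from 2002-07-15 (end of the 18-day response period, which began when first notice of loss is given on 2002-06-27), so not before 2002-08-11; done 2002-08-27 — permitted.
Step 3 — counting 63 days from 2002-08-27 (when the sworn proof of loss is submitted) gives a deadline of 2002-10-29; 2002-08-29 is within that limit.
Step 4 — must wait 7 days from 2002-08-27 (when the sworn proof of loss is submitted), so not before 2002-09-03; done 2002-09-05 — permitted.
Step 5 — 21 and 118 days from 2002-06-27 (when first notice of loss is given) are 2002-07-18 and 2002-10-23 respectively; done 2002-10-25 — 2 days after the window closed.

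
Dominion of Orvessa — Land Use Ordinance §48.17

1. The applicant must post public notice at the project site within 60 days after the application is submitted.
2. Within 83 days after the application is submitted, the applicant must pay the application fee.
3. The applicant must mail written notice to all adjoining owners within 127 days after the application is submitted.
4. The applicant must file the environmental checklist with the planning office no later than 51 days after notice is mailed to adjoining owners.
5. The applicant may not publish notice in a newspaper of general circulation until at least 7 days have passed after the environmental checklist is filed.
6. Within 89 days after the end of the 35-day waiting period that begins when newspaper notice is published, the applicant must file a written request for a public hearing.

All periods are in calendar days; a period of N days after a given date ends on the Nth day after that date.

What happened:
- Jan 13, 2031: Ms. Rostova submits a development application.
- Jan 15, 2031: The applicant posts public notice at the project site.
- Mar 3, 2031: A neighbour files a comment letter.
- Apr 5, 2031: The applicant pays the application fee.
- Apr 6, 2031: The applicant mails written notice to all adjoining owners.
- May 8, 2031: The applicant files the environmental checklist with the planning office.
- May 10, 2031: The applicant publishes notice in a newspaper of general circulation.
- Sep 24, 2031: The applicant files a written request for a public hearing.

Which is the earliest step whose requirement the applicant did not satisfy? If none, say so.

Step 5

(1) due by Jan 13, 2031 + 60 days = Mar 14, 2031; done Jan 15, 2031 — timely.
(2) due by Jan 13, 2031 + 83 days = Apr 6, 2031; done Apr 5, 2031 — timely.
(3) due by Jan 13, 2031 + 127 days = May 20, 2031; Apr 6, 2031 is within that limit.
(4) due by Apr 6, 2031 + 51 days = May 27, 2031; done May 8, 2031 — timely.
(5) permitted from May 8, 2031 + 7 days = May 15, 2031 onward; May 10, 2031 is 5 days before the earliest permitted date.
No need to go further; step 5 was not satisfied.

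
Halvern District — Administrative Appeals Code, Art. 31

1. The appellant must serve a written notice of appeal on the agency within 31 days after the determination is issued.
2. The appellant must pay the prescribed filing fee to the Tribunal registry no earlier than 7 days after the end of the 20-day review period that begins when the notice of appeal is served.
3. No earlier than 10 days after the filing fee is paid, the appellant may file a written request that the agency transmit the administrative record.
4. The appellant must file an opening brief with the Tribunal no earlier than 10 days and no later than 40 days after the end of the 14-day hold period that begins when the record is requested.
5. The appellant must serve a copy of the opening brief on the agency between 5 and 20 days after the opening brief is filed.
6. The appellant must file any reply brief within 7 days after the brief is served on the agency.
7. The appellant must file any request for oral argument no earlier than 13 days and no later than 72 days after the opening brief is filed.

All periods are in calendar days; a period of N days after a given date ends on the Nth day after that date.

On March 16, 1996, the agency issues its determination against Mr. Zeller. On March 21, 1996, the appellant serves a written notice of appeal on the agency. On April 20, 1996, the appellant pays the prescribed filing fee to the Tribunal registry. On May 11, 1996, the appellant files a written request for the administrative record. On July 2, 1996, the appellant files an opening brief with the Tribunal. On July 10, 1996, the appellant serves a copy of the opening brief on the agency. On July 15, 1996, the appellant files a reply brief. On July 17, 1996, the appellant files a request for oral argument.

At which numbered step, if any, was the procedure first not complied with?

Step 1: 31 days after March 16, 1996 (when the determination is issued) is April 16, 1996; completed March 21, 1996, before the deadline.
Step 2: the earliest permitted date is 7 days after April 10, 1996 (end of the 20-day review period, which began when the notice of appeal is served on March 21, 1996), i.e. April 17, 1996; April 20, 1996 is on or after that date.
Step 3: the earliest permitted date is 10 days after April 20, 1996 (when the filing fee is paid), i.e. April 30, 1996; done May 11, 1996, after the minimum wait.
Step 4: the window is 10–40 days after May 25, 1996 (end of the 14-day hold period, which began when the record is requested on May 11, 1996), so June 4, 1996 through July 4, 1996; July 2, 1996 falls inside that range.
Step 5: the window is 5–20 days after July 2, 1996 (when the opening brief is filed), so July 7, 1996 through July 22, 1996; July 10, 1996 falls inside that range.
Step 6: 7 days after July 10, 1996 (when the brief is served on the agency) is July 17, 1996; completed July 15, 1996, before the deadline.
Step 7: the window is 13–72 days after July 2, 1996 (when the opening brief is filed), so July 15, 1996 through September 12, 1996; done July 17, 1996, which is between those dates.

None — every step was satisfied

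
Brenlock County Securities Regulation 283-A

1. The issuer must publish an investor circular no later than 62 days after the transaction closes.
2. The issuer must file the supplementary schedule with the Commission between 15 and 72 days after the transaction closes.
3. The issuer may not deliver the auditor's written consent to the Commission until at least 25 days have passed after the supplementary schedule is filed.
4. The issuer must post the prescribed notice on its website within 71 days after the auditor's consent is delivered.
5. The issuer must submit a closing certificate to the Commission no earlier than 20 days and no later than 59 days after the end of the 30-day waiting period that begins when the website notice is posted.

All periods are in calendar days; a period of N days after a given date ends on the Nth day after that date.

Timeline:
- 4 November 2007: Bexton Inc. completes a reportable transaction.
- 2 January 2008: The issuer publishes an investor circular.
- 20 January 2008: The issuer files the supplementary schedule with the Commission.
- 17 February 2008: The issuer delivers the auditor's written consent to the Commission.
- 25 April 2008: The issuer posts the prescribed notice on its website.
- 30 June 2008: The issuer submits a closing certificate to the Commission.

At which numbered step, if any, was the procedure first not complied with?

Step 2

Step 1 — counting 62 days from 4 November 2007 (when the transaction closes) gives a deadline of 5 January 2008; completed 2 January 2008, before the deadline.
Step 2 — 15 and 72 days from 4 November 2007 (when the transaction closes) are 19 November 2007 and 15 January 2008 respectively; 20 January 2008 is 5 days past the end of the window.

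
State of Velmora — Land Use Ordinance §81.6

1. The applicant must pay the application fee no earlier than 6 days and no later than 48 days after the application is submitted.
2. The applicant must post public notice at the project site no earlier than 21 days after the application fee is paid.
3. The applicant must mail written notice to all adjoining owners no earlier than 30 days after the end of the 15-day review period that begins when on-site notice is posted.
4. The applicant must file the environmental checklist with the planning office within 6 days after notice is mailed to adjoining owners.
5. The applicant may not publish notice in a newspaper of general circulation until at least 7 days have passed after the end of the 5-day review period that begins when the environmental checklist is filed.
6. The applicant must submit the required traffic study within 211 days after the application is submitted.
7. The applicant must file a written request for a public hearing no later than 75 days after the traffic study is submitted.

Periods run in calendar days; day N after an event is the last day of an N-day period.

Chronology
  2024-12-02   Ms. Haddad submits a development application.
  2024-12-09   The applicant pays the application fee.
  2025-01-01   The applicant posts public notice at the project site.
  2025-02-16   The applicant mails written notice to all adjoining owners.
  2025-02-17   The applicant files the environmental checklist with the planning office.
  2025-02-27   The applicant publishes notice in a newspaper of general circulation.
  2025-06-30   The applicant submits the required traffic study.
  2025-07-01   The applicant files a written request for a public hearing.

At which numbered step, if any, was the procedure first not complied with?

(1) the permitted window runs from 2024-12-02 + 6 = 2024-12-08 to 2024-12-02 + 48 = 2025-01-19; done 2024-12-09, which is between those dates.
(2) permitted from 2024-12-09 + 21 days = 2024-12-30 onward; 2025-01-01 is on or after that date.
(3) permitted from 2025-01-16 + 30 days = 2025-02-15 onward; 2025-02-16 is on or after that date.
(4) due by 2025-02-16 + 6 days = 2025-02-22; 2025-02-17 is within that limit.
(5) permitted from 2025-02-22 + 7 days = 2025-03-01 onward; done 2025-02-27 — 2 days too early.
The analysis stops there.

Step 5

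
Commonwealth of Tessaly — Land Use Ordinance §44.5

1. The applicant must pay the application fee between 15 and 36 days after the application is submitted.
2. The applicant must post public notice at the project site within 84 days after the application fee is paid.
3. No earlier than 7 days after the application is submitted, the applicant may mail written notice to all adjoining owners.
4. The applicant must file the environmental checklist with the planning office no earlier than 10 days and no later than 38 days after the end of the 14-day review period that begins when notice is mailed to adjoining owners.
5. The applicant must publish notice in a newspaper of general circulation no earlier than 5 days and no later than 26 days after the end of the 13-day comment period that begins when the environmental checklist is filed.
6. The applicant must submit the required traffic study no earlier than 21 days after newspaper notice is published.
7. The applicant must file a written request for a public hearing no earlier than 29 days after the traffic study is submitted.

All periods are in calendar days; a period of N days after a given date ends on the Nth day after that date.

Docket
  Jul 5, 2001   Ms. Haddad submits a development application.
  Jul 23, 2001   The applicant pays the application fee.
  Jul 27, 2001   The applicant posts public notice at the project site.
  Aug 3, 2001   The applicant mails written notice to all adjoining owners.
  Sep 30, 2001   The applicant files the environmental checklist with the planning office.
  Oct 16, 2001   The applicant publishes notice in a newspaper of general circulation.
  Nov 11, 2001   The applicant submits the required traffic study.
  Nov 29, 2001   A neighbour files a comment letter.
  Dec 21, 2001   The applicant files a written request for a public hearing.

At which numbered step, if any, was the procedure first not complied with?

Step 4

Step 1: the window is 15–36 days after Jul 5, 2001 (when the application is submitted), so Jul 20, 2001 through Aug 10, 2001; done Jul 23, 2001 — within the window.
Step 2: 84 days after Jul 23, 2001 (when the application fee is paid) is Oct 15, 2001; Jul 27, 2001 is within that limit.
Step 3: the earliest permitted date is 7 days after Jul 5, 2001 (when the application is submitted), i.e. Jul 12, 2001; Aug 3, 2001 is on or after that date.
Step 4: the window is 10–38 days after Aug 17, 2001 (end of the 14-day review period, which began when notice is mailed to adjoining owners on Aug 3, 2001), so Aug 27, 2001 through Sep 24, 2001; Sep 30, 2001 is 6 days past the end of the window.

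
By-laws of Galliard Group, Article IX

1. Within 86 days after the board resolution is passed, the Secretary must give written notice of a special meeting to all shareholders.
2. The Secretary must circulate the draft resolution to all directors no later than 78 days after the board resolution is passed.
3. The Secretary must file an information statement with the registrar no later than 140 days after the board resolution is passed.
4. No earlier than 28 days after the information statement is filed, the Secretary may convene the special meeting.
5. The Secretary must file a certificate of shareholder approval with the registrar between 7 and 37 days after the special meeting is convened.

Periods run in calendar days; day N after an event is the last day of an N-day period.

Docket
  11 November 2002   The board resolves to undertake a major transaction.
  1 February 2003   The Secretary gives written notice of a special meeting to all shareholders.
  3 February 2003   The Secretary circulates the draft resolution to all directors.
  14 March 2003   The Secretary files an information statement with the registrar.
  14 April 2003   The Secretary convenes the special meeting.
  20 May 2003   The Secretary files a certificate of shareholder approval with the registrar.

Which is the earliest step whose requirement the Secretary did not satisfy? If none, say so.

Step 2

(1) due by 11 November 2002 + 86 days = 5 February 2003; 1 February 2003 is within that limit.
(2) due by 11 November 2002 + 78 days = 28 January 2003; 3 February 2003 misses that deadline by 6 days.
The analysis stops there.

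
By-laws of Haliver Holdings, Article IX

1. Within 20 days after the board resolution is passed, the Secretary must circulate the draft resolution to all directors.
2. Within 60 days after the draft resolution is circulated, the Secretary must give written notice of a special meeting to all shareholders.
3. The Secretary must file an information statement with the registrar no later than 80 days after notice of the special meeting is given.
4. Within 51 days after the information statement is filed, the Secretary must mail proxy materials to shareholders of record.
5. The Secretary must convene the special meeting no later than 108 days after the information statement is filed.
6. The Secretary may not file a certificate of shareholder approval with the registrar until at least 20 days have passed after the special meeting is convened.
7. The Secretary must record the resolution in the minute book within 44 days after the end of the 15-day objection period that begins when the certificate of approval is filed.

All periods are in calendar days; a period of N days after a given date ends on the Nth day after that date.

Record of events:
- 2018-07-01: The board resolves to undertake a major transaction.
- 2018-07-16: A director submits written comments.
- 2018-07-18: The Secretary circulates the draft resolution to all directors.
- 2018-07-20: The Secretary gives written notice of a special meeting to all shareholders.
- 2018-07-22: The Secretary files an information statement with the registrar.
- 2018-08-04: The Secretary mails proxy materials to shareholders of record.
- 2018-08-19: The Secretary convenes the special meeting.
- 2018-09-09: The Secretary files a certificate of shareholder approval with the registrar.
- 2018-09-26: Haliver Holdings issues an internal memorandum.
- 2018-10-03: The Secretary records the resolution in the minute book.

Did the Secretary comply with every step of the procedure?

Step 1 — counting 20 days from 2018-07-01 (when the board resolution is passed) gives a deadline of 2018-07-21; done 2018-07-18 — timely.
Step 2 — counting 60 days from 2018-07-18 (when the draft resolution is circulated) gives a deadline of 2018-09-16; completed 2018-07-20, before the deadline.
Step 3 — counting 80 days from 2018-07-20 (when notice of the special meeting is given) gives a deadline of 2018-10-08; 2018-07-22 is within that limit.
Step 4 — counting 51 days from 2018-07-22 (when the information statement is filed) gives a deadline of 2018-09-11; 2018-08-04 is within that limit.
Step 5 — counting 108 days from 2018-07-22 (when the information statement is filed) gives a deadline of 2018-11-07; done 2018-08-19 — timely.
Step 6 — must wait 20 days from 2018-08-19 (when the special meeting is convened), so not before 2018-09-08; 2018-09-09 is on or after that date.
Step 7 — counting 44 days from 2018-09-24 (end of the 15-day objection period, which began when the certificate of approval is filed on 2018-09-09) gives a deadline of 2018-11-07; 2018-10-03 is within that limit.

Yes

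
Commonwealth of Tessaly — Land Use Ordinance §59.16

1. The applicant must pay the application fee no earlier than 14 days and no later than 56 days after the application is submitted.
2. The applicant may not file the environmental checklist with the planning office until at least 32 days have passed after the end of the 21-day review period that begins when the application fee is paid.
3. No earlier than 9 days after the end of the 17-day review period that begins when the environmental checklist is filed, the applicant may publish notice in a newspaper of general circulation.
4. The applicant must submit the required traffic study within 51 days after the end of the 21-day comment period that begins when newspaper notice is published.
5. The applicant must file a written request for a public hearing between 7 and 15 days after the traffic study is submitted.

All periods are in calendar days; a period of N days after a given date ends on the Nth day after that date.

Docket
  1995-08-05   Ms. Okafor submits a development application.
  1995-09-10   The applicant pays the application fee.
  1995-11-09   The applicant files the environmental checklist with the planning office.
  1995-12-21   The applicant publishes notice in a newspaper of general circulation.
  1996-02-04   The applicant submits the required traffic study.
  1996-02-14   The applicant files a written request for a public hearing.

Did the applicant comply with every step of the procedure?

Yes

Step 1: the window is 14–56 days after 1995-08-05 (when the application is submitted), so 1995-08-19 through 1995-09-30; done 1995-09-10 — within the window.
Step 2: the earliest permitted date is 32 days after 1995-10-01 (end of the 21-day review period, which began when the application fee is paid on 1995-09-10), i.e. 1995-11-02; 1995-11-09 is on or after that date.
Step 3: the earliest permitted date is 9 days after 1995-11-26 (end of the 17-day review period, which began when the environmental checklist is filed on 1995-11-09), i.e. 1995-12-05; 1995-12-21 is on or after that date.
Step 4: 51 days after 1996-01-11 (end of the 21-day comment period, which began when newspaper notice is published on 1995-12-21) is 1996-03-02; done 1996-02-04 — timely.
Step 5: the window is 7–15 days after 1996-02-04 (when the traffic study is submitted), so 1996-02-11 through 1996-02-19; 1996-02-14 falls inside that range.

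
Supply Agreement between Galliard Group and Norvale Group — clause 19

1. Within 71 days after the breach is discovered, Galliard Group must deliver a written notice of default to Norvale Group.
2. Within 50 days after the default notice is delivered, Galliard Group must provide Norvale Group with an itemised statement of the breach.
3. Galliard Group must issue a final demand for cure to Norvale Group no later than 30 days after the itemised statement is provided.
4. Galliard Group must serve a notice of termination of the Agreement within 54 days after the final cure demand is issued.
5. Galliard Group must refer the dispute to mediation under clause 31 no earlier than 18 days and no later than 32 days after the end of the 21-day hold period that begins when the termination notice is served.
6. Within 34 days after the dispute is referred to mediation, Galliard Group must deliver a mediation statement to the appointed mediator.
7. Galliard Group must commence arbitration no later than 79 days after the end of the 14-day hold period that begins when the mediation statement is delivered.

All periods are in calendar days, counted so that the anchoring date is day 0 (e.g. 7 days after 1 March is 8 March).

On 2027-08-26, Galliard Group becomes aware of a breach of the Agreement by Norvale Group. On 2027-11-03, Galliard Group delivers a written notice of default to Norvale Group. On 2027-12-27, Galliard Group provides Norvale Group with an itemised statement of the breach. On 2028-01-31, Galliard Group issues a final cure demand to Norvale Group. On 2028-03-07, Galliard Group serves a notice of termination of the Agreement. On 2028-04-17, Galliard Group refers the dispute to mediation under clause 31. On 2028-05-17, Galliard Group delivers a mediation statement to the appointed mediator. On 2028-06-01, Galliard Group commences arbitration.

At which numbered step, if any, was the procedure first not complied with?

Step 2

(1) due by 2027-08-26 + 71 days = 2027-11-05; done 2027-11-03 — timely.
(2) due by 2027-11-03 + 50 days = 2027-12-23; done 2027-12-27 — 4 days late.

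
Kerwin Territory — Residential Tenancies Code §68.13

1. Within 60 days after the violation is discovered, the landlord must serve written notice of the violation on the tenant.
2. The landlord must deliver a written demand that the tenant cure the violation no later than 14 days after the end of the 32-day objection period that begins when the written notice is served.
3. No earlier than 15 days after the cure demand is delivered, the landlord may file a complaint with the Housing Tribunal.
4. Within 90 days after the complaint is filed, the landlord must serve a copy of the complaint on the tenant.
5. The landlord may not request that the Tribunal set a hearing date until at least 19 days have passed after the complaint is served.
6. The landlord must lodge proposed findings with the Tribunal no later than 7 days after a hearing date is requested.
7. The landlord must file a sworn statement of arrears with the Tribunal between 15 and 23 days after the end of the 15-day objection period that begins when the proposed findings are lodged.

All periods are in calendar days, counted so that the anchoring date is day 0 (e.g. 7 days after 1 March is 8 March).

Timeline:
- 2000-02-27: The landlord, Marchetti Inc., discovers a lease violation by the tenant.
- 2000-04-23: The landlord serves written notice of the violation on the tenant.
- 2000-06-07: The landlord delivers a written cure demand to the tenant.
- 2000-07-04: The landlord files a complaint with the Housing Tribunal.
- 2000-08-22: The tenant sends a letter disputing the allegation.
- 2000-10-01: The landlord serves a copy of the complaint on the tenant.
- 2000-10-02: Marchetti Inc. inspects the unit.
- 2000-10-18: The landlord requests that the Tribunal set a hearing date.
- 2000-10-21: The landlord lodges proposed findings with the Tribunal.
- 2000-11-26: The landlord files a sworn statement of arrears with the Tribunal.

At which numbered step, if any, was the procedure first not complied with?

Step 5

Step 1: 60 days after 2000-02-27 (when the violation is discovered) is 2000-04-27; 2000-04-23 is within that limit.
Step 2: 14 days after 2000-05-25 (end of the 32-day objection period, which began when the written notice is served on 2000-04-23) is 2000-06-08; done 2000-06-07 — timely.
Step 3: the earliest permitted date is 15 days after 2000-06-07 (when the cure demand is delivered), i.e. 2000-06-22; done 2000-07-04 — permitted.
Step 4: 90 days after 2000-07-04 (when the complaint is filed) is 2000-10-02; done 2000-10-01 — timely.
Step 5: the earliest permitted date is 19 days after 2000-10-01 (when the complaint is served), i.e. 2000-10-20; acted on 2000-10-18, 2 days prematurely.
No need to go further; step 5 was not satisfied.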